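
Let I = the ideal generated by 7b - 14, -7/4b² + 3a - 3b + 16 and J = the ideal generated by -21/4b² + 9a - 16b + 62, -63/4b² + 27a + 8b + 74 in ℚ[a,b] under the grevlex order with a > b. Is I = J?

Since reduced Gröbner bases are canonical representatives of ideals under a given ordering, it suffices to compute and compare them.
Buchberger on the first generating set:
f_1 = 7b - 14, LT = b.
f_2 = -7/4b² + 3a - 3b + 16, LT = b².

S(f_1,f_2): lcm = b². S = 12/7a - 26/7b + 64/7.
  reduce S modulo (f_1, f_2):
  remainder 12/7a + 12/7 ≠ 0; add g_3 = 12/7a + 12/7 to the basis.

The other S-polynomials (S(f_1,g_3), S(f_2,g_3)) all reduce to 0 modulo the current basis, so we have a Gröbner basis.
Inter-reduce: drop elements whose leading term is divisible by another's, tail-reduce, and make monic.
Reduced Gröbner basis: {a + 1, b - 2}.

Buchberger on the second generating set:
h_1 = -21/4b² + 9a - 16b + 62, LT = b².
h_2 = -63/4b² + 27a + 8b + 74, LT = b².

S(h_1,h_2): lcm = b². S = 32/9b - 64/9.
  reduce S modulo (h_1, h_2):
  remainder 32/9b - 64/9 ≠ 0; add k_3 = 32/9b - 64/9 to the basis.

S(h_1,k_3): lcm = b². S = -12/7a + 106/21b - 248/21.
  reduce S modulo (h_1, h_2, k_3):
  remainder -12/7a - 12/7 ≠ 0; add k_4 = -12/7a - 12/7 to the basis.

The other S-polynomials (S(h_2,k_3), S(h_1,k_4), S(h_2,k_4), S(k_3,k_4)) all reduce to 0 modulo the current basis, so we have a Gröbner basis.
Inter-reduce: drop elements whose leading term is divisible by another's, tail-reduce, and make monic.
Reduced Gröbner basis: {a + 1, b - 2}.

These coincide, so the ideals are equal.

Yes, the ideals are equal.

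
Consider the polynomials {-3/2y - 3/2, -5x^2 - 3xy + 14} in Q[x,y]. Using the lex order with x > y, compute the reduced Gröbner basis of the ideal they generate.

G = {x^2 - 3/5x - 14/5, y + 1}

f_1 = -3/2y - 3/2, LT = y.
f_2 = -5x^2 - 3xy + 14, LT = x^2.

The S-polynomials (S(f_1,f_2)) all reduce to 0 modulo the current basis, so we have a Gröbner basis.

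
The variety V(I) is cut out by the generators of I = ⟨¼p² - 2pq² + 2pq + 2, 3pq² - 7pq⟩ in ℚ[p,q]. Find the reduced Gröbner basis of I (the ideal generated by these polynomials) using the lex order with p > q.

G = {p² - 32/3pq + 8, q² - 7/3q}

f_1 = ¼p² - 2pq² + 2pq + 2, LT = p².
f_2 = 3pq² - 7pq, LT = pq².

S(f_1,f_2): lcm = p²q². S = 7/3p²q - 8pq⁴ + 8pq³ + 8q².
  reduce S modulo (f_1, f_2):
  remainder 8q² - 56/3q ≠ 0; add g_3 = 8q² - 56/3q to the basis.

The other S-polynomials (S(f_1,g_3), S(f_2,g_3)) all reduce to 0 modulo the current basis, so we have a Gröbner basis.
Inter-reduce: drop elements whose leading term is divisible by another's, tail-reduce, and make monic.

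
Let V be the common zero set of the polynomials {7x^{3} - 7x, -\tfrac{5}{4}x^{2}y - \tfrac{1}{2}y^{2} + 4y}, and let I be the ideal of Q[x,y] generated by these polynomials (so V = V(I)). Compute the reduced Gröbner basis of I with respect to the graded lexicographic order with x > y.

This is the nonlinear analogue of row-reducing a linear system.

f_1 = 7x^{3} - 7x, LT = x^{3}.
f_2 = -\tfrac{5}{4}x^{2}y - \tfrac{1}{2}y^{2} + 4y, LT = x^{2}y.

S(f_1,f_2): lcm = x^{3}y. S = -\tfrac{2}{5}xy^{2} + \tfrac{11}{5}xy.
  leading term xy^{2}: no divisor's leading term divides it; move -\tfrac{2}{5}xy^{2} to the remainder.
  leading term xy: no divisor's leading term divides it; move \tfrac{11}{5}xy to the remainder.
  remainder -\tfrac{2}{5}xy^{2} + \tfrac{11}{5}xy ≠ 0; add g_3 = -\tfrac{2}{5}xy^{2} + \tfrac{11}{5}xy to the basis.

S(f_2,g_3): lcm = x^{2}y^{2}. S = \tfrac{11}{2}x^{2}y + \tfrac{2}{5}y^{3} - \tfrac{16}{5}y^{2}.
  leading term x^{2}y: subtract (-\tfrac{22}{5})·f_2 from \tfrac{11}{2}x^{2}y + \tfrac{2}{5}y^{3} - \tfrac{16}{5}y^{2} → \tfrac{2}{5}y^{3} - \tfrac{27}{5}y^{2} + \tfrac{88}{5}y
  leading term y^{3}: no divisor's leading term divides it; move \tfrac{2}{5}y^{3} to the remainder.
  leading term y^{2}: no divisor's leading term divides it; move -\tfrac{27}{5}y^{2} to the remainder.
  leading term y: no divisor's leading term divides it; move \tfrac{88}{5}y to the remainder.
  remainder \tfrac{2}{5}y^{3} - \tfrac{27}{5}y^{2} + \tfrac{88}{5}y ≠ 0; add g_4 = \tfrac{2}{5}y^{3} - \tfrac{27}{5}y^{2} + \tfrac{88}{5}y to the basis.

The other S-polynomials (S(f_1,g_3), S(f_1,g_4), S(f_2,g_4), S(g_3,g_4)) all reduce to 0 modulo the current basis, so we have a Gröbner basis.

G = {x^{3} - x, x^{2}y + \tfrac{2}{5}y^{2} - \tfrac{16}{5}y, xy^{2} - \tfrac{11}{2}xy, y^{3} - \tfrac{27}{2}y^{2} + 44y}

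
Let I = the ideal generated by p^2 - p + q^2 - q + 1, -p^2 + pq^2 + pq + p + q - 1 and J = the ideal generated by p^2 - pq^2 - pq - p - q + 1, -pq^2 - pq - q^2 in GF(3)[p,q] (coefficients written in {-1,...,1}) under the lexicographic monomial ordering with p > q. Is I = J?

For a fixed monomial order, each ideal has a unique reduced Gröbner basis; comparing bases decides equality.
Buchberger on the first generating set:
f_1 = p^2 - p + q^2 - q + 1, LT = p^2.
f_2 = -p^2 + pq^2 + pq + p + q - 1, LT = p^2.

S(f_1,f_2): lcm = p^2. S = pq^2 + pq + q^2.
  leading term pq^2: no divisor's leading term divides it; move pq^2 to the remainder.
  leading term pq: no divisor's leading term divides it; move pq to the remainder.
  leading term q^2: no divisor's leading term divides it; move q^2 to the remainder.
  remainder pq^2 + pq + q^2 ≠ 0; add g_3 = pq^2 + pq + q^2 to the basis.

S(f_1,g_3): lcm = p^2q^2. S = -p^2q + pq^2 + q^4 - q^3 + q^2.
  leading term p^2q: subtract (-q)·f_1 from -p^2q + pq^2 + q^4 - q^3 + q^2 → pq^2 - pq + q^4 + q
  leading term pq^2: subtract (1)·g_3 from pq^2 - pq + q^4 + q → pq + q^4 - q^2 + q
  leading term pq: no divisor's leading term divides it; move pq to the remainder.
  leading term q^4: no divisor's leading term divides it; move q^4 to the remainder.
  leading term q^2: no divisor's leading term divides it; move -q^2 to the remainder.
  leading term q: no divisor's leading term divides it; move q to the remainder.
  remainder pq + q^4 - q^2 + q ≠ 0; add g_4 = pq + q^4 - q^2 + q to the basis.

S(g_3,g_4): lcm = pq^2. S = pq - q^5 + q^3.
  leading term pq: subtract (1)·g_4 from pq - q^5 + q^3 → -q^5 - q^4 + q^3 + q^2 - q
  leading term q^5: no divisor's leading term divides it; move -q^5 to the remainder.
  leading term q^4: no divisor's leading term divides it; move -q^4 to the remainder.
  leading term q^3: no divisor's leading term divides it; move q^3 to the remainder.
  leading term q^2: no divisor's leading term divides it; move q^2 to the remainder.
  leading term q: no divisor's leading term divides it; move -q to the remainder.
  remainder -q^5 - q^4 + q^3 + q^2 - q ≠ 0; add g_5 = -q^5 - q^4 + q^3 + q^2 - q to the basis.

The other S-polynomials (S(f_2,g_3), S(f_1,g_4), S(f_2,g_4), S(f_1,g_5), S(f_2,g_5), S(g_3,g_5), S(g_4,g_5)) all reduce to 0 modulo the current basis, so we have a Gröbner basis.
Inter-reduce: drop elements whose leading term is divisible by another's, tail-reduce, and make monic.
Reduced Gröbner basis: {p^2 - p + q^2 - q + 1, pq + q^4 - q^2 + q, q^5 + q^4 - q^3 - q^2 + q}.

Buchberger on the second generating set:
h_1 = p^2 - pq^2 - pq - p - q + 1, LT = p^2.
h_2 = -pq^2 - pq - q^2, LT = pq^2.

S(h_1,h_2): lcm = p^2q^2. S = -p^2q - pq^4 - pq^3 + pq^2 - q^3 + q^2.
  leading term p^2q: subtract (-q)·h_1 from -p^2q - pq^4 - pq^3 + pq^2 - q^3 + q^2 → -pq^4 + pq^3 - pq - q^3 + q
  leading term pq^4: subtract (q^2)·h_2 from -pq^4 + pq^3 - pq - q^3 + q → -pq^3 - pq + q^4 - q^3 + q
  leading term pq^3: subtract (q)·h_2 from -pq^3 - pq + q^4 - q^3 + q → pq^2 - pq + q^4 + q
  leading term pq^2: subtract (-1)·h_2 from pq^2 - pq + q^4 + q → pq + q^4 - q^2 + q
  leading term pq: no divisor's leading term divides it; move pq to the remainder.
  leading term q^4: no divisor's leading term divides it; move q^4 to the remainder.
  leading term q^2: no divisor's leading term divides it; move -q^2 to the remainder.
  leading term q: no divisor's leading term divides it; move q to the remainder.
  remainder pq + q^4 - q^2 + q ≠ 0; add k_3 = pq + q^4 - q^2 + q to the basis.

S(h_2,k_3): lcm = pq^2. S = pq - q^5 + q^3.
  leading term pq: subtract (1)·k_3 from pq - q^5 + q^3 → -q^5 - q^4 + q^3 + q^2 - q
  leading term q^5: no divisor's leading term divides it; move -q^5 to the remainder.
  leading term q^4: no divisor's leading term divides it; move -q^4 to the remainder.
  leading term q^3: no divisor's leading term divides it; move q^3 to the remainder.
  leading term q^2: no divisor's leading term divides it; move q^2 to the remainder.
  leading term q: no divisor's leading term divides it; move -q to the remainder.
  remainder -q^5 - q^4 + q^3 + q^2 - q ≠ 0; add k_4 = -q^5 - q^4 + q^3 + q^2 - q to the basis.

The other S-polynomials (S(h_1,k_3), S(h_1,k_4), S(h_2,k_4), S(k_3,k_4)) all reduce to 0 modulo the current basis, so we have a Gröbner basis.
Inter-reduce: drop elements whose leading term is divisible by another's, tail-reduce, and make monic.
Reduced Gröbner basis: {p^2 - p + q^2 - q + 1, pq + q^4 - q^2 + q, q^5 + q^4 - q^3 - q^2 + q}.

These coincide, so the ideals are equal.

Yes, the ideals are equal.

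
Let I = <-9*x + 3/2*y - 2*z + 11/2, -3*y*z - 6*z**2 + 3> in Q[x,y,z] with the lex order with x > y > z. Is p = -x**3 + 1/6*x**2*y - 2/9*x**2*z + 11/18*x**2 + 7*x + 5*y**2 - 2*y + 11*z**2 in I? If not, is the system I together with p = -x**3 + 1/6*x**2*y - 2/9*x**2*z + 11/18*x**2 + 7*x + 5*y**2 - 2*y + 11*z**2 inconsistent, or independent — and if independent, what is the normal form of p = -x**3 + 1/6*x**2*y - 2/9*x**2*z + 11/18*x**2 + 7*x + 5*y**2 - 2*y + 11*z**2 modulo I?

First compute the reduced Gröbner basis of I by Buchberger's algorithm.
f_1 = -9*x + 3/2*y - 2*z + 11/2, LT = x.
f_2 = -3*y*z - 6*z**2 + 3, LT = y*z.

The S-polynomials (S(f_1,f_2)) all reduce to 0 modulo the current basis, so we have a Gröbner basis.
Inter-reduce: drop elements whose leading term is divisible by another's, tail-reduce, and make monic.
Reduced Gröbner basis: {x - 1/6*y + 2/9*z - 11/18, y*z + 2*z**2 - 1}.
Label its elements g_1 = x - 1/6*y + 2/9*z - 11/18, g_2 = y*z + 2*z**2 - 1.

Reduce p = -x**3 + 1/6*x**2*y - 2/9*x**2*z + 11/18*x**2 + 7*x + 5*y**2 - 2*y + 11*z**2 modulo G:
  leading term x**3: subtract (-x**2)·g_1 from -x**3 + 1/6*x**2*y - 2/9*x**2*z + 11/18*x**2 + 7*x + 5*y**2 - 2*y + 11*z**2 → 7*x + 5*y**2 - 2*y + 11*z**2
  leading term x: subtract (7)·g_1 from 7*x + 5*y**2 - 2*y + 11*z**2 → 5*y**2 - 5/6*y + 11*z**2 - 14/9*z + 77/18
  leading term y**2: no divisor's leading term divides it; move 5*y**2 to the remainder.
  leading term y: no divisor's leading term divides it; move -5/6*y to the remainder.
  leading term z**2: no divisor's leading term divides it; move 11*z**2 to the remainder.
  leading term z: no divisor's leading term divides it; move -14/9*z to the remainder.
  leading term 1: no divisor's leading term divides it; move 77/18 to the remainder.
  normal form = 5*y**2 - 5/6*y + 11*z**2 - 14/9*z + 77/18.
The normal form is nonzero, so p ∉ I. Since p minus its normal form lies in I, I + (p) = I + (r) where r = 5*y**2 - 5/6*y + 11*z**2 - 14/9*z + 77/18; decide whether this ideal is the whole ring.
Run Buchberger on G together with r (pairs among the g_i already reduce to 0 since G is a Gröbner basis):
g_1 = x - 1/6*y + 2/9*z - 11/18, LT = x.
g_2 = y*z + 2*z**2 - 1, LT = y*z.
r = 5*y**2 - 5/6*y + 11*z**2 - 14/9*z + 77/18, LT = y**2.

S(g_2,r): lcm = y**2*z. S = 2*y*z**2 + 1/6*y*z - y - 11/5*z**3 + 14/45*z**2 - 77/90*z.
  reduce S modulo (g_1, g_2, r):
  remainder -y - 31/5*z**3 - 1/45*z**2 + 103/90*z + 1/6 ≠ 0; add m_4 = -y - 31/5*z**3 - 1/45*z**2 + 103/90*z + 1/6 to the basis.

S(g_2,m_4): lcm = y*z. S = -31/5*z**4 - 1/45*z**3 + 283/90*z**2 + 1/6*z - 1.
  reduce S modulo (g_1, g_2, r, m_4):
  remainder -31/5*z**4 - 1/45*z**3 + 283/90*z**2 + 1/6*z - 1 ≠ 0; add m_5 = -31/5*z**4 - 1/45*z**3 + 283/90*z**2 + 1/6*z - 1 to the basis.

The other S-polynomials (S(g_1,g_2), S(g_1,r), S(g_1,m_4), S(r,m_4), S(g_1,m_5), S(g_2,m_5), S(r,m_5), S(m_4,m_5)) all reduce to 0 modulo the current basis, so we have a Gröbner basis.
Inter-reduce: drop elements whose leading term is divisible by another's, tail-reduce, and make monic.
Reduced Gröbner basis: {x + 31/30*z**3 + 1/270*z**2 + 17/540*z - 23/36, y + 31/5*z**3 + 1/45*z**2 - 103/90*z - 1/6, z**4 + 1/279*z**3 - 283/558*z**2 - 5/186*z + 5/31}.
The reduced Gröbner basis of I + (p) is {x + 31/30*z**3 + 1/270*z**2 + 17/540*z - 23/36, y + 31/5*z**3 + 1/45*z**2 - 103/90*z - 1/6, z**4 + 1/279*z**3 - 283/558*z**2 - 5/186*z + 5/31} ≠ {1}, a proper ideal, so the enlarged system stays consistent: p is independent of I, with normal form 5*y**2 - 5/6*y + 11*z**2 - 14/9*z + 77/18.

-x**3 + 1/6*x**2*y - 2/9*x**2*z + 11/18*x**2 + 7*x + 5*y**2 - 2*y + 11*z**2 is independent of I; its normal form modulo I is 5*y**2 - 5/6*y + 11*z**2 - 14/9*z + 77/18.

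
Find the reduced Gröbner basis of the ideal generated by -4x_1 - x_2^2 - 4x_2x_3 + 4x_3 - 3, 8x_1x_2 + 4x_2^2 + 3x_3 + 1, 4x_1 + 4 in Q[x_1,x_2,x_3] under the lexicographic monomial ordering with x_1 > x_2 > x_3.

G = {x_1 + 1, x_2 - 8/3x_3^2 + 29/24x_3 + 11/24, x_3^3 + 3/64x_3^2 - 27/32x_3 - 13/64}

f_1 = -4x_1 - x_2^2 - 4x_2x_3 + 4x_3 - 3, LT = x_1.
f_2 = 8x_1x_2 + 4x_2^2 + 3x_3 + 1, LT = x_1x_2.
f_3 = 4x_1 + 4, LT = x_1.

S(f_1,f_2): lcm = x_1x_2. S = 1/4x_2^3 + x_2^2x_3 - 1/2x_2^2 - x_2x_3 + 3/4x_2 - 3/8x_3 - 1/8.
  leading term x_2^3: no divisor's leading term divides it; move 1/4x_2^3 to the remainder.
  leading term x_2^2x_3: no divisor's leading term divides it; move x_2^2x_3 to the remainder.
  leading term x_2^2: no divisor's leading term divides it; move -1/2x_2^2 to the remainder.
  leading term x_2x_3: no divisor's leading term divides it; move -x_2x_3 to the remainder.
  leading term x_2: no divisor's leading term divides it; move 3/4x_2 to the remainder.
  leading term x_3: no divisor's leading term divides it; move -3/8x_3 to the remainder.
  leading term 1: no divisor's leading term divides it; move -1/8 to the remainder.
  remainder 1/4x_2^3 + x_2^2x_3 - 1/2x_2^2 - x_2x_3 + 3/4x_2 - 3/8x_3 - 1/8 ≠ 0; add g_4 = 1/4x_2^3 + x_2^2x_3 - 1/2x_2^2 - x_2x_3 + 3/4x_2 - 3/8x_3 - 1/8 to the basis.

S(f_1,f_3): lcm = x_1. S = 1/4x_2^2 + x_2x_3 - x_3 - 1/4.
  leading term x_2^2: no divisor's leading term divides it; move 1/4x_2^2 to the remainder.
  leading term x_2x_3: no divisor's leading term divides it; move x_2x_3 to the remainder.
  leading term x_3: no divisor's leading term divides it; move -x_3 to the remainder.
  leading term 1: no divisor's leading term divides it; move -1/4 to the remainder.
  remainder 1/4x_2^2 + x_2x_3 - x_3 - 1/4 ≠ 0; add g_5 = 1/4x_2^2 + x_2x_3 - x_3 - 1/4 to the basis.

S(f_2,f_3): lcm = x_1x_2. S = 1/2x_2^2 - x_2 + 3/8x_3 + 1/8.
  leading term x_2^2: subtract (2)·g_5 from 1/2x_2^2 - x_2 + 3/8x_3 + 1/8 → -2x_2x_3 - x_2 + 19/8x_3 + 5/8
  leading term x_2x_3: no divisor's leading term divides it; move -2x_2x_3 to the remainder.
  leading term x_2: no divisor's leading term divides it; move -x_2 to the remainder.
  leading term x_3: no divisor's leading term divides it; move 19/8x_3 to the remainder.
  leading term 1: no divisor's leading term divides it; move 5/8 to the remainder.
  remainder -2x_2x_3 - x_2 + 19/8x_3 + 5/8 ≠ 0; add g_6 = -2x_2x_3 - x_2 + 19/8x_3 + 5/8 to the basis.

S(f_2,g_5): lcm = x_1x_2^2. S = -4x_1x_2x_3 + 4x_1x_3 + x_1 + 1/2x_2^3 + 3/8x_2x_3 + 1/8x_2.
  leading term x_1x_2x_3: subtract (x_2x_3)·f_1 from -4x_1x_2x_3 + 4x_1x_3 + x_1 + 1/2x_2^3 + 3/8x_2x_3 + 1/8x_2 → 4x_1x_3 + x_1 + x_2^3x_3 + 1/2x_2^3 + 4x_2^2x_3^2 - 4x_2x_3^2 + 27/8x_2x_3 + 1/8x_2
  leading term x_1x_3: subtract (-x_3)·f_1 from 4x_1x_3 + x_1 + x_2^3x_3 + 1/2x_2^3 + 4x_2^2x_3^2 - 4x_2x_3^2 + 27/8x_2x_3 + 1/8x_2 → x_1 + x_2^3x_3 + 1/2x_2^3 + 4x_2^2x_3^2 - x_2^2x_3 - 8x_2x_3^2 + 27/8x_2x_3 + 1/8x_2 + 4x_3^2 - 3x_3
  leading term x_1: subtract (-1/4)·f_1 from x_1 + x_2^3x_3 + 1/2x_2^3 + 4x_2^2x_3^2 - x_2^2x_3 - 8x_2x_3^2 + 27/8x_2x_3 + 1/8x_2 + 4x_3^2 - 3x_3 → x_2^3x_3 + 1/2x_2^3 + 4x_2^2x_3^2 - x_2^2x_3 - 1/4x_2^2 - 8x_2x_3^2 + 19/8x_2x_3 + 1/8x_2 + 4x_3^2 - 2x_3 - 3/4
  leading term x_2^3x_3: subtract (4x_3)·g_4 from x_2^3x_3 + 1/2x_2^3 + 4x_2^2x_3^2 - x_2^2x_3 - 1/4x_2^2 - 8x_2x_3^2 + 19/8x_2x_3 + 1/8x_2 + 4x_3^2 - 2x_3 - 3/4 → 1/2x_2^3 + x_2^2x_3 - 1/4x_2^2 - 4x_2x_3^2 - 5/8x_2x_3 + 1/8x_2 + 11/2x_3^2 - 3/2x_3 - 3/4
  leading term x_2^3: subtract (2)·g_4 from 1/2x_2^3 + x_2^2x_3 - 1/4x_2^2 - 4x_2x_3^2 - 5/8x_2x_3 + 1/8x_2 + 11/2x_3^2 - 3/2x_3 - 3/4 → -x_2^2x_3 + 3/4x_2^2 - 4x_2x_3^2 + 11/8x_2x_3 - 11/8x_2 + 11/2x_3^2 - 3/4x_3 - 1/2
  leading term x_2^2x_3: subtract (-4x_3)·g_5 from -x_2^2x_3 + 3/4x_2^2 - 4x_2x_3^2 + 11/8x_2x_3 - 11/8x_2 + 11/2x_3^2 - 3/4x_3 - 1/2 → 3/4x_2^2 + 11/8x_2x_3 - 11/8x_2 + 3/2x_3^2 - 7/4x_3 - 1/2
  leading term x_2^2: subtract (3)·g_5 from 3/4x_2^2 + 11/8x_2x_3 - 11/8x_2 + 3/2x_3^2 - 7/4x_3 - 1/2 → -13/8x_2x_3 - 11/8x_2 + 3/2x_3^2 + 5/4x_3 + 1/4
  leading term x_2x_3: subtract (13/16)·g_6 from -13/8x_2x_3 - 11/8x_2 + 3/2x_3^2 + 5/4x_3 + 1/4 → -9/16x_2 + 3/2x_3^2 - 87/128x_3 - 33/128
  leading term x_2: no divisor's leading term divides it; move -9/16x_2 to the remainder.
  leading term x_3^2: no divisor's leading term divides it; move 3/2x_3^2 to the remainder.
  leading term x_3: no divisor's leading term divides it; move -87/128x_3 to the remainder.
  leading term 1: no divisor's leading term divides it; move -33/128 to the remainder.
  remainder -9/16x_2 + 3/2x_3^2 - 87/128x_3 - 33/128 ≠ 0; add g_7 = -9/16x_2 + 3/2x_3^2 - 87/128x_3 - 33/128 to the basis.

S(g_4,g_6): lcm = x_2^3x_3. S = -1/2x_2^3 + 4x_2^2x_3^2 - 13/16x_2^2x_3 + 5/16x_2^2 - 4x_2x_3^2 + 3x_2x_3 - 3/2x_3^2 - 1/2x_3.
  leading term x_2^3: subtract (-2)·g_4 from -1/2x_2^3 + 4x_2^2x_3^2 - 13/16x_2^2x_3 + 5/16x_2^2 - 4x_2x_3^2 + 3x_2x_3 - 3/2x_3^2 - 1/2x_3 → 4x_2^2x_3^2 + 19/16x_2^2x_3 - 11/16x_2^2 - 4x_2x_3^2 + x_2x_3 + 3/2x_2 - 3/2x_3^2 - 5/4x_3 - 1/4
  leading term x_2^2x_3^2: subtract (16x_3^2)·g_5 from 4x_2^2x_3^2 + 19/16x_2^2x_3 - 11/16x_2^2 - 4x_2x_3^2 + x_2x_3 + 3/2x_2 - 3/2x_3^2 - 5/4x_3 - 1/4 → 19/16x_2^2x_3 - 11/16x_2^2 - 16x_2x_3^3 - 4x_2x_3^2 + x_2x_3 + 3/2x_2 + 16x_3^3 + 5/2x_3^2 - 5/4x_3 - 1/4
  leading term x_2^2x_3: subtract (19/4x_3)·g_5 from 19/16x_2^2x_3 - 11/16x_2^2 - 16x_2x_3^3 - 4x_2x_3^2 + x_2x_3 + 3/2x_2 + 16x_3^3 + 5/2x_3^2 - 5/4x_3 - 1/4 → -11/16x_2^2 - 16x_2x_3^3 - 35/4x_2x_3^2 + x_2x_3 + 3/2x_2 + 16x_3^3 + 29/4x_3^2 - 1/16x_3 - 1/4
  leading term x_2^2: subtract (-11/4)·g_5 from -11/16x_2^2 - 16x_2x_3^3 - 35/4x_2x_3^2 + x_2x_3 + 3/2x_2 + 16x_3^3 + 29/4x_3^2 - 1/16x_3 - 1/4 → -16x_2x_3^3 - 35/4x_2x_3^2 + 15/4x_2x_3 + 3/2x_2 + 16x_3^3 + 29/4x_3^2 - 45/16x_3 - 15/16
  leading term x_2x_3^3: subtract (8x_3^2)·g_6 from -16x_2x_3^3 - 35/4x_2x_3^2 + 15/4x_2x_3 + 3/2x_2 + 16x_3^3 + 29/4x_3^2 - 45/16x_3 - 15/16 → -3/4x_2x_3^2 + 15/4x_2x_3 + 3/2x_2 - 3x_3^3 + 9/4x_3^2 - 45/16x_3 - 15/16
  leading term x_2x_3^2: subtract (3/8x_3)·g_6 from -3/4x_2x_3^2 + 15/4x_2x_3 + 3/2x_2 - 3x_3^3 + 9/4x_3^2 - 45/16x_3 - 15/16 → 33/8x_2x_3 + 3/2x_2 - 3x_3^3 + 87/64x_3^2 - 195/64x_3 - 15/16
  leading term x_2x_3: subtract (-33/16)·g_6 from 33/8x_2x_3 + 3/2x_2 - 3x_3^3 + 87/64x_3^2 - 195/64x_3 - 15/16 → -9/16x_2 - 3x_3^3 + 87/64x_3^2 + 237/128x_3 + 45/128
  leading term x_2: subtract (1)·g_7 from -9/16x_2 - 3x_3^3 + 87/64x_3^2 + 237/128x_3 + 45/128 → -3x_3^3 - 9/64x_3^2 + 81/32x_3 + 39/64
  leading term x_3^3: no divisor's leading term divides it; move -3x_3^3 to the remainder.
  leading term x_3^2: no divisor's leading term divides it; move -9/64x_3^2 to the remainder.
  leading term x_3: no divisor's leading term divides it; move 81/32x_3 to the remainder.
  leading term 1: no divisor's leading term divides it; move 39/64 to the remainder.
  remainder -3x_3^3 - 9/64x_3^2 + 81/32x_3 + 39/64 ≠ 0; add g_8 = -3x_3^3 - 9/64x_3^2 + 81/32x_3 + 39/64 to the basis.

The other S-polynomials (S(f_1,g_4), S(f_2,g_4), S(f_3,g_4), S(f_1,g_5), S(f_3,g_5), S(g_4,g_5), S(f_1,g_6), S(f_2,g_6), S(f_3,g_6), S(g_5,g_6), S(f_1,g_7), S(f_2,g_7), S(f_3,g_7), S(g_4,g_7), S(g_5,g_7), S(g_6,g_7), S(f_1,g_8), S(f_2,g_8), S(f_3,g_8), S(g_4,g_8), S(g_5,g_8), S(g_6,g_8), S(g_7,g_8)) all reduce to 0 modulo the current basis, so we have a Gröbner basis.
Inter-reduce: drop elements whose leading term is divisible by another's, tail-reduce, and make monic.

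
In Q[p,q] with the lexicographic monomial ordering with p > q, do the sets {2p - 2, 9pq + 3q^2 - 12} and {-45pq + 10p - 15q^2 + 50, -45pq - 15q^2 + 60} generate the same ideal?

For a fixed monomial order, each ideal has a unique reduced Gröbner basis; comparing bases decides equality.
Buchberger on the first generating set:
f_1 = 2p - 2, LT = p.
f_2 = 9pq + 3q^2 - 12, LT = pq.

S(f_1,f_2): lcm = pq. S = -1/3q^2 - q + 4/3.
  leading term q^2: no divisor's leading term divides it; move -1/3q^2 to the remainder.
  leading term q: no divisor's leading term divides it; move -q to the remainder.
  leading term 1: no divisor's leading term divides it; move 4/3 to the remainder.
  remainder -1/3q^2 - q + 4/3 ≠ 0; add g_3 = -1/3q^2 - q + 4/3 to the basis.

The other S-polynomials (S(f_1,g_3), S(f_2,g_3)) all reduce to 0 modulo the current basis, so we have a Gröbner basis.
Inter-reduce: drop elements whose leading term is divisible by another's, tail-reduce, and make monic.
Reduced Gröbner basis: {p - 1, q^2 + 3q - 4}.

Buchberger on the second generating set:
h_1 = -45pq + 10p - 15q^2 + 50, LT = pq.
h_2 = -45pq - 15q^2 + 60, LT = pq.

S(h_1,h_2): lcm = pq. S = -2/9p + 2/9.
  leading term p: no divisor's leading term divides it; move -2/9p to the remainder.
  leading term 1: no divisor's leading term divides it; move 2/9 to the remainder.
  remainder -2/9p + 2/9 ≠ 0; add k_3 = -2/9p + 2/9 to the basis.

S(h_1,k_3): lcm = pq. S = -2/9p + 1/3q^2 + q - 10/9.
  leading term p: subtract (1)·k_3 from -2/9p + 1/3q^2 + q - 10/9 → 1/3q^2 + q - 4/3
  leading term q^2: no divisor's leading term divides it; move 1/3q^2 to the remainder.
  leading term q: no divisor's leading term divides it; move q to the remainder.
  leading term 1: no divisor's leading term divides it; move -4/3 to the remainder.
  remainder 1/3q^2 + q - 4/3 ≠ 0; add k_4 = 1/3q^2 + q - 4/3 to the basis.

The other S-polynomials (S(h_2,k_3), S(h_1,k_4), S(h_2,k_4), S(k_3,k_4)) all reduce to 0 modulo the current basis, so we have a Gröbner basis.
Inter-reduce: drop elements whose leading term is divisible by another's, tail-reduce, and make monic.
Reduced Gröbner basis: {p - 1, q^2 + 3q - 4}.

Same reduced basis, so the two generating sets span the same ideal.
The same test decides containment: I ⊆ J iff every generator of I reduces to 0 modulo a Gröbner basis of J.

Yes, the ideals are equal.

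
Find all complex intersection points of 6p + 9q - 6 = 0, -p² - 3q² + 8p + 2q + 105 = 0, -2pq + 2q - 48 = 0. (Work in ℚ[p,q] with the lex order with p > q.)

Compute a lex Gröbner basis by Buchberger's algorithm.
f_1 = 6p + 9q - 6, LT = p.
f_2 = -p² + 8p - 3q² + 2q + 105, LT = p².
f_3 = -2pq + 2q - 48, LT = pq.

S(f_1,f_2): lcm = p². S = 3/2pq + 7p - 3q² + 2q + 105.
  reduce S modulo (f_1, f_2, f_3):
  remainder -21/4q² - 7q + 112 ≠ 0; add h_4 = -21/4q² - 7q + 112 to the basis.

S(f_1,f_3): lcm = pq. S = 3/2q² - 24.
  reduce S modulo (f_1, f_2, f_3, h_4):
  remainder -2q + 8 ≠ 0; add h_5 = -2q + 8 to the basis.

The other S-polynomials (S(f_2,f_3), S(f_1,h_4), S(f_2,h_4), S(f_3,h_4), S(f_1,h_5), S(f_2,h_5), S(f_3,h_5), S(h_4,h_5)) all reduce to 0 modulo the current basis, so we have a Gröbner basis.
Inter-reduce: drop elements whose leading term is divisible by another's, tail-reduce, and make monic.
Reduced Gröbner basis: {p + 5, q - 4}.

A lex Gröbner basis eliminates variables successively. Here q - 4 depends only on q, with roots {4}; lifting each root through the earlier basis elements recovers the full solutions.
  q = 4: the earlier basis element becomes p + 5 = 0, giving p = -5 — point (-5, 4).
A lex Gröbner basis triangularizes the system, enabling back-substitution.

{(-5, 4)}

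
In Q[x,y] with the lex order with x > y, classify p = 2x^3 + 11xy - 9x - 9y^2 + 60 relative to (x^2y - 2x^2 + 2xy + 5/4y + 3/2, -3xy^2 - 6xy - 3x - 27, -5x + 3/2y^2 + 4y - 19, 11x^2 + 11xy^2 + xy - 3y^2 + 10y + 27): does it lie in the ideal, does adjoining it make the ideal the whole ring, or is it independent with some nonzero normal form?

First compute the reduced Gröbner basis of I by Buchberger's algorithm.
f_1 = x^2y - 2x^2 + 2xy + 5/4y + 3/2, LT = x^2y.
f_2 = -3xy^2 - 6xy - 3x - 27, LT = xy^2.
f_3 = -5x + 3/2y^2 + 4y - 19, LT = x.
f_4 = 11x^2 + 11xy^2 + xy - 3y^2 + 10y + 27, LT = x^2.

S(f_1,f_2): lcm = x^2y^2. S = -4x^2y - x^2 + 2xy^2 - 9x + 5/4y^2 + 3/2y.
  leading term x^2y: subtract (-4)·f_1 from -4x^2y - x^2 + 2xy^2 - 9x + 5/4y^2 + 3/2y → -9x^2 + 2xy^2 + 8xy - 9x + 5/4y^2 + 13/2y + 6
  leading term x^2: subtract (9/5x)·f_3 from -9x^2 + 2xy^2 + 8xy - 9x + 5/4y^2 + 13/2y + 6 → -7/10xy^2 + 4/5xy + 126/5x + 5/4y^2 + 13/2y + 6
  leading term xy^2: subtract (7/30)·f_2 from -7/10xy^2 + 4/5xy + 126/5x + 5/4y^2 + 13/2y + 6 → 11/5xy + 259/10x + 5/4y^2 + 13/2y + 123/10
  leading term xy: subtract (-11/25y)·f_3 from 11/5xy + 259/10x + 5/4y^2 + 13/2y + 123/10 → 259/10x + 33/50y^3 + 301/100y^2 - 93/50y + 123/10
  leading term x: subtract (-259/50)·f_3 from 259/10x + 33/50y^3 + 301/100y^2 - 93/50y + 123/10 → 33/50y^3 + 539/50y^2 + 943/50y - 2153/25
  leading term y^3: no divisor's leading term divides it; move 33/50y^3 to the remainder.
  leading term y^2: no divisor's leading term divides it; move 539/50y^2 to the remainder.
  leading term y: no divisor's leading term divides it; move 943/50y to the remainder.
  leading term 1: no divisor's leading term divides it; move -2153/25 to the remainder.
  remainder 33/50y^3 + 539/50y^2 + 943/50y - 2153/25 ≠ 0; add h_5 = 33/50y^3 + 539/50y^2 + 943/50y - 2153/25 to the basis.

S(f_1,f_3): lcm = x^2y. S = -2x^2 + 3/10xy^3 + 4/5xy^2 - 9/5xy + 5/4y + 3/2.
  leading term x^2: subtract (2/5x)·f_3 from -2x^2 + 3/10xy^3 + 4/5xy^2 - 9/5xy + 5/4y + 3/2 → 3/10xy^3 + 1/5xy^2 - 17/5xy + 38/5x + 5/4y + 3/2
  leading term xy^3: subtract (-1/10y)·f_2 from 3/10xy^3 + 1/5xy^2 - 17/5xy + 38/5x + 5/4y + 3/2 → -2/5xy^2 - 37/10xy + 38/5x - 29/20y + 3/2
  leading term xy^2: subtract (2/15)·f_2 from -2/5xy^2 - 37/10xy + 38/5x - 29/20y + 3/2 → -29/10xy + 8x - 29/20y + 51/10
  leading term xy: subtract (29/50y)·f_3 from -29/10xy + 8x - 29/20y + 51/10 → 8x - 87/100y^3 - 58/25y^2 + 957/100y + 51/10
  leading term x: subtract (-8/5)·f_3 from 8x - 87/100y^3 - 58/25y^2 + 957/100y + 51/10 → -87/100y^3 + 2/25y^2 + 1597/100y - 253/10
  leading term y^3: subtract (-29/22)·h_5 from -87/100y^3 + 2/25y^2 + 1597/100y - 253/10 → 1429/100y^2 + 22457/550y - 38176/275
  leading term y^2: no divisor's leading term divides it; move 1429/100y^2 to the remainder.
  leading term y: no divisor's leading term divides it; move 22457/550y to the remainder.
  leading term 1: no divisor's leading term divides it; move -38176/275 to the remainder.
  remainder 1429/100y^2 + 22457/550y - 38176/275 ≠ 0; add h_6 = 1429/100y^2 + 22457/550y - 38176/275 to the basis.

S(f_1,f_4): lcm = x^2y. S = -2x^2 - xy^3 - 1/11xy^2 + 2xy + 3/11y^3 - 10/11y^2 - 53/44y + 3/2.
  leading term x^2: subtract (2/5x)·f_3 from -2x^2 - xy^3 - 1/11xy^2 + 2xy + 3/11y^3 - 10/11y^2 - 53/44y + 3/2 → -xy^3 - 38/55xy^2 + 2/5xy + 38/5x + 3/11y^3 - 10/11y^2 - 53/44y + 3/2
  leading term xy^3: subtract (1/3y)·f_2 from -xy^3 - 38/55xy^2 + 2/5xy + 38/5x + 3/11y^3 - 10/11y^2 - 53/44y + 3/2 → 72/55xy^2 + 7/5xy + 38/5x + 3/11y^3 - 10/11y^2 + 343/44y + 3/2
  leading term xy^2: subtract (-24/55)·f_2 from 72/55xy^2 + 7/5xy + 38/5x + 3/11y^3 - 10/11y^2 + 343/44y + 3/2 → -67/55xy + 346/55x + 3/11y^3 - 10/11y^2 + 343/44y - 1131/110
  leading term xy: subtract (67/275y)·f_3 from -67/55xy + 346/55x + 3/11y^3 - 10/11y^2 + 343/44y - 1131/110 → 346/55x - 51/550y^3 - 518/275y^2 + 13667/1100y - 1131/110
  leading term x: subtract (-346/275)·f_3 from 346/55x - 51/550y^3 - 518/275y^2 + 13667/1100y - 1131/110 → -51/550y^3 + 1/275y^2 + 19203/1100y - 18803/550
  leading term y^3: subtract (-17/121)·h_5 from -51/550y^3 + 1/275y^2 + 19203/1100y - 18803/550 → 167/110y^2 + 48659/2420y - 56007/1210
  leading term y^2: subtract (1670/15719)·h_6 from 167/110y^2 + 48659/2420y - 56007/1210 → 10906487/691636y - 10906487/345818
  leading term y: no divisor's leading term divides it; move 10906487/691636y to the remainder.
  leading term 1: no divisor's leading term divides it; move -10906487/345818 to the remainder.
  remainder 10906487/691636y - 10906487/345818 ≠ 0; add h_7 = 10906487/691636y - 10906487/345818 to the basis.

The other S-polynomials (S(f_2,f_3), S(f_2,f_4), S(f_3,f_4), S(f_1,h_5), S(f_2,h_5), S(f_3,h_5), S(f_4,h_5), S(f_1,h_6), S(f_2,h_6), S(f_3,h_6), S(f_4,h_6), S(h_5,h_6), S(f_1,h_7), S(f_2,h_7), S(f_3,h_7), S(f_4,h_7), S(h_5,h_7), S(h_6,h_7)) all reduce to 0 modulo the current basis, so we have a Gröbner basis.
Inter-reduce: drop elements whose leading term is divisible by another's, tail-reduce, and make monic.
Reduced Gröbner basis: {x + 1, y - 2}.
Label its elements g_1 = x + 1, g_2 = y - 2.

Reduce p = 2x^3 + 11xy - 9x - 9y^2 + 60 modulo G:
  leading term x^3: subtract (2x^2)·g_1 from 2x^3 + 11xy - 9x - 9y^2 + 60 → -2x^2 + 11xy - 9x - 9y^2 + 60
  leading term x^2: subtract (-2x)·g_1 from -2x^2 + 11xy - 9x - 9y^2 + 60 → 11xy - 7x - 9y^2 + 60
  leading term xy: subtract (11y)·g_1 from 11xy - 7x - 9y^2 + 60 → -7x - 9y^2 - 11y + 60
  leading term x: subtract (-7)·g_1 from -7x - 9y^2 - 11y + 60 → -9y^2 - 11y + 67
  leading term y^2: subtract (-9y)·g_2 from -9y^2 - 11y + 67 → -29y + 67
  leading term y: subtract (-29)·g_2 from -29y + 67 → 9
  leading term 1: no divisor's leading term divides it; move 9 to the remainder.
  normal form = 9.
The normal form is nonzero, so p ∉ I. Since p minus its normal form lies in I, I + (p) = I + (r) where r = 9; decide whether this ideal is the whole ring.
Here r = 9 is a nonzero constant, hence a unit: 1 ∈ I + (p), the Gröbner basis of I + (p) is {1}, and the enlarged system has no common solution — adjoining p is inconsistent.

Adjoining 2x^3 + 11xy - 9x - 9y^2 + 60 makes the ideal the whole ring: the system is inconsistent.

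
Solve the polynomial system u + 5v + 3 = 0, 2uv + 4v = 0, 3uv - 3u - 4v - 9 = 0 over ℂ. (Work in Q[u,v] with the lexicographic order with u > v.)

Compute a lex Gröbner basis by Buchberger's algorithm.
f_1 = u + 5v + 3, LT = u.
f_2 = 2uv + 4v, LT = uv.
f_3 = 3uv - 3u - 4v - 9, LT = uv.

S(f_1,f_2): lcm = uv. S = 5v^{2} + v.
  reduce S modulo (f_1, f_2, f_3):
  remainder 5v^{2} + v ≠ 0; add h_4 = 5v^{2} + v to the basis.

S(f_1,f_3): lcm = uv. S = u + 5v^{2} + \tfrac{13}{3}v + 3.
  reduce S modulo (f_1, f_2, f_3, h_4):
  remainder -\tfrac{5}{3}v ≠ 0; add h_5 = -\tfrac{5}{3}v to the basis.

The other S-polynomials (S(f_2,f_3), S(f_1,h_4), S(f_2,h_4), S(f_3,h_4), S(f_1,h_5), S(f_2,h_5), S(f_3,h_5), S(h_4,h_5)) all reduce to 0 modulo the current basis, so we have a Gröbner basis.
Inter-reduce: drop elements whose leading term is divisible by another's, tail-reduce, and make monic.
Reduced Gröbner basis: {u + 3, v}.

From the last basis element, v = 0, so v takes values in {0}. Each choice, substituted upward through the basis, yields the corresponding point(s) of the solution set.
  v = 0: the earlier basis element becomes u + 3 = 0, giving u = -3 — point (-3, 0).

{(-3, 0)}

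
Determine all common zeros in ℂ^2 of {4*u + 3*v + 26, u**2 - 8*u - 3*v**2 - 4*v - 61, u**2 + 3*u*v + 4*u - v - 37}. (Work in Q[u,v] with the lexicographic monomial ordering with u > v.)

Compute a lex Gröbner basis by Buchberger's algorithm.
f_1 = 4*u + 3*v + 26, LT = u.
f_2 = u**2 - 8*u - 3*v**2 - 4*v - 61, LT = u**2.
f_3 = u**2 + 3*u*v + 4*u - v - 37, LT = u**2.

S(f_1,f_2): lcm = u**2. S = 3/4*u*v + 29/2*u + 3*v**2 + 4*v + 61.
  leading term u*v: subtract (3/16*v)·f_1 from 3/4*u*v + 29/2*u + 3*v**2 + 4*v + 61 → 29/2*u + 39/16*v**2 - 7/8*v + 61
  leading term u: subtract (29/8)·f_1 from 29/2*u + 39/16*v**2 - 7/8*v + 61 → 39/16*v**2 - 47/4*v - 133/4
  leading term v**2: no divisor's leading term divides it; move 39/16*v**2 to the remainder.
  leading term v: no divisor's leading term divides it; move -47/4*v to the remainder.
  leading term 1: no divisor's leading term divides it; move -133/4 to the remainder.
  remainder 39/16*v**2 - 47/4*v - 133/4 ≠ 0; add h_4 = 39/16*v**2 - 47/4*v - 133/4 to the basis.

S(f_1,f_3): lcm = u**2. S = -9/4*u*v + 5/2*u + v + 37.
  leading term u*v: subtract (-9/16*v)·f_1 from -9/4*u*v + 5/2*u + v + 37 → 5/2*u + 27/16*v**2 + 125/8*v + 37
  leading term u: subtract (5/8)·f_1 from 5/2*u + 27/16*v**2 + 125/8*v + 37 → 27/16*v**2 + 55/4*v + 83/4
  leading term v**2: subtract (9/13)·h_4 from 27/16*v**2 + 55/4*v + 83/4 → 569/26*v + 569/13
  leading term v: no divisor's leading term divides it; move 569/26*v to the remainder.
  leading term 1: no divisor's leading term divides it; move 569/13 to the remainder.
  remainder 569/26*v + 569/13 ≠ 0; add h_5 = 569/26*v + 569/13 to the basis.

S(f_2,f_3): lcm = u**2. S = -3*u*v - 12*u - 3*v**2 - 3*v - 24.
  leading term u*v: subtract (-3/4*v)·f_1 from -3*u*v - 12*u - 3*v**2 - 3*v - 24 → -12*u - 3/4*v**2 + 33/2*v - 24
  leading term u: subtract (-3)·f_1 from -12*u - 3/4*v**2 + 33/2*v - 24 → -3/4*v**2 + 51/2*v + 54
  leading term v**2: subtract (-4/13)·h_4 from -3/4*v**2 + 51/2*v + 54 → 569/26*v + 569/13
  leading term v: subtract (1)·h_5 from 569/26*v + 569/13 → 0
  remainder 0.

S(f_1,h_4): leading monomials are coprime, so the S-polynomial reduces to 0 (Buchberger's first criterion).
S(f_2,h_4): leading monomials are coprime, so the S-polynomial reduces to 0 (Buchberger's first criterion).
S(f_3,h_4): leading monomials are coprime, so the S-polynomial reduces to 0 (Buchberger's first criterion).
S(f_1,h_5): leading monomials are coprime, so the S-polynomial reduces to 0 (Buchberger's first criterion).
S(f_2,h_5): leading monomials are coprime, so the S-polynomial reduces to 0 (Buchberger's first criterion).
S(f_3,h_5): leading monomials are coprime, so the S-polynomial reduces to 0 (Buchberger's first criterion).
S(h_4,h_5): lcm = v**2. S = -266/39*v - 532/39.
  leading term v: subtract (-532/1707)·h_5 from -266/39*v - 532/39 → 0
  remainder 0.

Every S-polynomial of the final basis reduces to 0, so we have a Gröbner basis.
Inter-reduce: drop elements whose leading term is divisible by another's, tail-reduce, and make monic.
Reduced Gröbner basis: {u + 5, v + 2}.

From the last basis element, v + 2 = 0, so v takes values in {-2}. Each choice, substituted upward through the basis, yields the corresponding point(s) of the solution set.
  v = -2: the earlier basis element becomes u + 5 = 0, giving u = -5 — point (-5, -2).

{(-5, -2)}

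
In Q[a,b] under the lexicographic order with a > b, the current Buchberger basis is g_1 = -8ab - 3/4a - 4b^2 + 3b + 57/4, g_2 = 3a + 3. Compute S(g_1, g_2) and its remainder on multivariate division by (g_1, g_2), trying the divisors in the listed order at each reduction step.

S(g_1, g_2) = 3/32a + 1/2b^2 - 11/8b - 57/32; remainder on division = 1/2b^2 - 11/8b - 15/8.

lcm(LM(g_1), LM(g_2)) = ab.
S = (lcm/LT(g_1))·g_1 − (lcm/LT(g_2))·g_2 = 3/32a + 1/2b^2 - 11/8b - 57/32.
Reduce S modulo (g_1, g_2) in that order:
  leading term a: subtract (1/32)·g_2 from 3/32a + 1/2b^2 - 11/8b - 57/32 → 1/2b^2 - 11/8b - 15/8
  leading term b^2: no divisor's leading term divides it; move 1/2b^2 to the remainder.
  leading term b: no divisor's leading term divides it; move -11/8b to the remainder.
  leading term 1: no divisor's leading term divides it; move -15/8 to the remainder.
The remainder 1/2b^2 - 11/8b - 15/8 is nonzero, so it would be added as the next basis element.
This is the inner loop of Buchberger's algorithm — each nonzero remainder becomes a new basis element.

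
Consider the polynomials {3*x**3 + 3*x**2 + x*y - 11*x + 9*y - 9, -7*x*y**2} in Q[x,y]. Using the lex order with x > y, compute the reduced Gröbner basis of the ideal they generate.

f_1 = 3*x**3 + 3*x**2 + x*y - 11*x + 9*y - 9, LT = x**3.
f_2 = -7*x*y**2, LT = x*y**2.

S(f_1,f_2): lcm = x**3*y**2. S = x**2*y**2 + 1/3*x*y**3 - 11/3*x*y**2 + 3*y**3 - 3*y**2.
  leading term x**2*y**2: subtract (-1/7*x)·f_2 from x**2*y**2 + 1/3*x*y**3 - 11/3*x*y**2 + 3*y**3 - 3*y**2 → 1/3*x*y**3 - 11/3*x*y**2 + 3*y**3 - 3*y**2
  leading term x*y**3: subtract (-1/21*y)·f_2 from 1/3*x*y**3 - 11/3*x*y**2 + 3*y**3 - 3*y**2 → -11/3*x*y**2 + 3*y**3 - 3*y**2
  leading term x*y**2: subtract (11/21)·f_2 from -11/3*x*y**2 + 3*y**3 - 3*y**2 → 3*y**3 - 3*y**2
  leading term y**3: no divisor's leading term divides it; move 3*y**3 to the remainder.
  leading term y**2: no divisor's leading term divides it; move -3*y**2 to the remainder.
  remainder 3*y**3 - 3*y**2 ≠ 0; add g_3 = 3*y**3 - 3*y**2 to the basis.

The other S-polynomials (S(f_1,g_3), S(f_2,g_3)) all reduce to 0 modulo the current basis, so we have a Gröbner basis.

G = {x**3 + x**2 + 1/3*x*y - 11/3*x + 3*y - 3, x*y**2, y**3 - y**2}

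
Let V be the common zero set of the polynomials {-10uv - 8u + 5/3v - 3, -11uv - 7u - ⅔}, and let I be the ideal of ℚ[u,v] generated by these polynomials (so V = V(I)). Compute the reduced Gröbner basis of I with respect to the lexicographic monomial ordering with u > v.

G = {u - 55/54v + 79/54, v² - ⅘v - 47/55}

f_1 = -10uv - 8u + 5/3v - 3, LT = uv.
f_2 = -11uv - 7u - ⅔, LT = uv.

S(f_1,f_2): lcm = uv. S = 9/55u - ⅙v + 79/330.
  leading term u: no divisor's leading term divides it; move 9/55u to the remainder.
  leading term v: no divisor's leading term divides it; move -⅙v to the remainder.
  leading term 1: no divisor's leading term divides it; move 79/330 to the remainder.
  remainder 9/55u - ⅙v + 79/330 ≠ 0; add g_3 = 9/55u - ⅙v + 79/330 to the basis.

S(f_1,g_3): lcm = uv. S = ⅘u + 55/54v² - 44/27v + 3/10.
  leading term u: subtract (44/9)·g_3 from ⅘u + 55/54v² - 44/27v + 3/10 → 55/54v² - 22/27v - 47/54
  leading term v²: no divisor's leading term divides it; move 55/54v² to the remainder.
  leading term v: no divisor's leading term divides it; move -22/27v to the remainder.
  leading term 1: no divisor's leading term divides it; move -47/54 to the remainder.
  remainder 55/54v² - 22/27v - 47/54 ≠ 0; add g_4 = 55/54v² - 22/27v - 47/54 to the basis.

The other S-polynomials (S(f_2,g_3), S(f_1,g_4), S(f_2,g_4), S(g_3,g_4)) all reduce to 0 modulo the current basis, so we have a Gröbner basis.
Inter-reduce: drop elements whose leading term is divisible by another's, tail-reduce, and make monic.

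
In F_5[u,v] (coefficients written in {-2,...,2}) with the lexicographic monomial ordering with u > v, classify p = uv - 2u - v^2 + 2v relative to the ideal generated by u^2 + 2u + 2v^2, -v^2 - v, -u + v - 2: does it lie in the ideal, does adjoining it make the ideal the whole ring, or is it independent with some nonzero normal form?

First compute the reduced Gröbner basis of I by Buchberger's algorithm.
f_1 = u^2 + 2u + 2v^2, LT = u^2.
f_2 = -v^2 - v, LT = v^2.
f_3 = -u + v - 2, LT = u.

The S-polynomials (S(f_1,f_2), S(f_1,f_3), S(f_2,f_3)) all reduce to 0 modulo the current basis, so we have a Gröbner basis.
Inter-reduce: drop elements whose leading term is divisible by another's, tail-reduce, and make monic.
Reduced Gröbner basis: {u - v + 2, v^2 + v}.
Label its elements g_1 = u - v + 2, g_2 = v^2 + v.

Reduce p = uv - 2u - v^2 + 2v modulo G:
  leading term uv: subtract (v)·g_1 from uv - 2u - v^2 + 2v → -2u
  leading term u: subtract (-2)·g_1 from -2u → -2v - 1
  leading term v: no divisor's leading term divides it; move -2v to the remainder.
  leading term 1: no divisor's leading term divides it; move -1 to the remainder.
  normal form = -2v - 1.
The normal form is nonzero, so p ∉ I. Since p minus its normal form lies in I, I + (p) = I + (r) where r = -2v - 1; decide whether this ideal is the whole ring.
Run Buchberger on G together with r (pairs among the g_i already reduce to 0 since G is a Gröbner basis):
g_1 = u - v + 2, LT = u.
g_2 = v^2 + v, LT = v^2.
r = -2v - 1, LT = v.

S(g_2,r): lcm = v^2. S = -2v.
  leading term v: subtract (1)·r from -2v → 1
  leading term 1: no divisor's leading term divides it; move 1 to the remainder.
  remainder 1 ≠ 0; add m_4 = 1 to the basis.

The other S-polynomials (S(g_1,g_2), S(g_1,r), S(g_1,m_4), S(g_2,m_4), S(r,m_4)) all reduce to 0 modulo the current basis, so we have a Gröbner basis.
Inter-reduce: drop elements whose leading term is divisible by another's, tail-reduce, and make monic.
Reduced Gröbner basis: {1}.
The reduced Gröbner basis of I + (p) is {1}: the ideal is the whole ring, so the enlarged system has no common solution — adjoining p is inconsistent.

Adjoining uv - 2u - v^2 + 2v makes the ideal the whole ring: the system is inconsistent.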